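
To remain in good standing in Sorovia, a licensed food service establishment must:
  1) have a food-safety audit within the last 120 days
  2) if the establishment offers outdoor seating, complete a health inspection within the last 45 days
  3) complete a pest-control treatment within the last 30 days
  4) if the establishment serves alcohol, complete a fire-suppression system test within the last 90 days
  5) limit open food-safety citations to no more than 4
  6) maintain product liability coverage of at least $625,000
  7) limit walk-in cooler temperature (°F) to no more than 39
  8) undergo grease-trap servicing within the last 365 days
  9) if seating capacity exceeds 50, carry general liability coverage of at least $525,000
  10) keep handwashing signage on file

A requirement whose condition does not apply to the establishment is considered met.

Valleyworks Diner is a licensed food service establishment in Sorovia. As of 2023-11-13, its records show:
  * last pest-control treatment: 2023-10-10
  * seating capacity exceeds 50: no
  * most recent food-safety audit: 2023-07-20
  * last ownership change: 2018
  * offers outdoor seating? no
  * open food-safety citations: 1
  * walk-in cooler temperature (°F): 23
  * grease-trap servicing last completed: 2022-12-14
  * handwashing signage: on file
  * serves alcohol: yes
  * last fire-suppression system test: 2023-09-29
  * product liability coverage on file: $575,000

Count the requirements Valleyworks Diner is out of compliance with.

2

1. food-safety audit 116 days ago vs limit 120 → met
2. condition 'offers outdoor seating' does not hold → requirement n/a → met
3. pest-control treatment 34 days ago vs limit 30 → not met
4. condition 'serves alcohol' holds; fire-suppression system test 45 days ago vs limit 90 → met
5. open food-safety citations 1 ≤ 4 → met
6. product liability coverage $575,000 < $625,000 → not met
7. walk-in cooler temperature (°F) 23 ≤ 39 → met
8. grease-trap servicing 334 days ago vs limit 365 → met
9. condition 'seating capacity exceeds 50' does not hold → requirement n/a → met
10. handwashing signage present → met
Not met: 2 of 10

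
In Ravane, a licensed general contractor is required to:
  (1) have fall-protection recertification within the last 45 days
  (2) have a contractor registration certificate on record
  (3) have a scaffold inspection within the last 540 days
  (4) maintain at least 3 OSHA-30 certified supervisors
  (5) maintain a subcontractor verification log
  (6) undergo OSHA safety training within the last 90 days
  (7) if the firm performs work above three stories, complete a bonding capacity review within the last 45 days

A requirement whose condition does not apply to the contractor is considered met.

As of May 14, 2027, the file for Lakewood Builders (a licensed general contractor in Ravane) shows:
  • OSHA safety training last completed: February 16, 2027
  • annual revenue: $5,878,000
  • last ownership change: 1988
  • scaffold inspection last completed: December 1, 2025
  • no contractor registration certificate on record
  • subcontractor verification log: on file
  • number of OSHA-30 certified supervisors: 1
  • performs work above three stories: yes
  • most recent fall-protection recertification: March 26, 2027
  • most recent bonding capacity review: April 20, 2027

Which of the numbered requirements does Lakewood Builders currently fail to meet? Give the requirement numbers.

1, 2, 4

1. fall-protection recertification 49 days ago vs limit 45 → not met
2. contractor registration certificate absent → not met
3. scaffold inspection 529 days ago vs limit 540 → met
4. OSHA-30 certified supervisors 1 < 3 → not met
5. subcontractor verification log present → met
6. OSHA safety training 87 days ago vs limit 90 → met
7. condition 'performs work above three stories' holds; bonding capacity review 24 days ago vs limit 45 → met
Not met: 1, 2, 4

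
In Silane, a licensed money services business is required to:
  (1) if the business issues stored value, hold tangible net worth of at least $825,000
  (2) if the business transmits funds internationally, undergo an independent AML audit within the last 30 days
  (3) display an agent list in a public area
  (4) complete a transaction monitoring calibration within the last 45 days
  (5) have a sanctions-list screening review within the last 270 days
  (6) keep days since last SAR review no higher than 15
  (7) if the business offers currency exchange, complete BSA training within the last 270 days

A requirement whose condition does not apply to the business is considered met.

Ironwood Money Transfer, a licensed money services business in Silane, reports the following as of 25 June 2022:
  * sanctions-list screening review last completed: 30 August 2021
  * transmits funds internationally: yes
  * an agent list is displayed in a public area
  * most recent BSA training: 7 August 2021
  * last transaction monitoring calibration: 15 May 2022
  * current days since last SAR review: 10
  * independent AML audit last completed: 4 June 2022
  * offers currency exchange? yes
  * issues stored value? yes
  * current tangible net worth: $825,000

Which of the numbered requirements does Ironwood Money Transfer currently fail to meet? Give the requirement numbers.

5, 7

1. condition 'issues stored value' holds; tangible net worth $825,000 ≥ $825,000 → met
2. condition 'transmits funds internationally' holds; independent AML audit 21 days ago vs limit 30 → met
3. agent list present → met
4. transaction monitoring calibration 41 days ago vs limit 45 → met
5. sanctions-list screening review 299 days ago vs limit 270 → not met
6. days since last SAR review 10 ≤ 15 → met
7. condition 'offers currency exchange' holds; BSA training 322 days ago vs limit 270 → not met
Not met: 5, 7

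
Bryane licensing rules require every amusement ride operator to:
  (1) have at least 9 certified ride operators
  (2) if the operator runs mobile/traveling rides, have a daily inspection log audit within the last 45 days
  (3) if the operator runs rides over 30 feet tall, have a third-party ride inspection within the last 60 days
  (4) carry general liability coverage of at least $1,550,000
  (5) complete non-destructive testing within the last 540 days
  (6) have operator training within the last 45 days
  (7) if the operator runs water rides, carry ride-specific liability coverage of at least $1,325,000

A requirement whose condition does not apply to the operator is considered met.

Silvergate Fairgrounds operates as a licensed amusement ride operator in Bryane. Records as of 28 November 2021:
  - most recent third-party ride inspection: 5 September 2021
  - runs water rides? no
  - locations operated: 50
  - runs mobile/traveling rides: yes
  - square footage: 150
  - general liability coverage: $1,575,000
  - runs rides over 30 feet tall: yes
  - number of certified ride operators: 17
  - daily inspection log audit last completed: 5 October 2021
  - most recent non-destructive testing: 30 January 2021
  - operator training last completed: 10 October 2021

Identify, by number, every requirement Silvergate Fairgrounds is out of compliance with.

2, 3, 6

1. certified ride operators 17 ≥ 9 → met
2. condition 'runs mobile/traveling rides' holds; daily inspection log audit 54 days ago vs limit 45 → not met
3. condition 'runs rides over 30 feet tall' holds; third-party ride inspection 84 days ago vs limit 60 → not met
4. general liability coverage $1,575,000 ≥ $1,550,000 → met
5. non-destructive testing 302 days ago vs limit 540 → met
6. operator training 49 days ago vs limit 45 → not met
7. condition 'runs water rides' does not hold → requirement n/a → met
Not met: 2, 3, 6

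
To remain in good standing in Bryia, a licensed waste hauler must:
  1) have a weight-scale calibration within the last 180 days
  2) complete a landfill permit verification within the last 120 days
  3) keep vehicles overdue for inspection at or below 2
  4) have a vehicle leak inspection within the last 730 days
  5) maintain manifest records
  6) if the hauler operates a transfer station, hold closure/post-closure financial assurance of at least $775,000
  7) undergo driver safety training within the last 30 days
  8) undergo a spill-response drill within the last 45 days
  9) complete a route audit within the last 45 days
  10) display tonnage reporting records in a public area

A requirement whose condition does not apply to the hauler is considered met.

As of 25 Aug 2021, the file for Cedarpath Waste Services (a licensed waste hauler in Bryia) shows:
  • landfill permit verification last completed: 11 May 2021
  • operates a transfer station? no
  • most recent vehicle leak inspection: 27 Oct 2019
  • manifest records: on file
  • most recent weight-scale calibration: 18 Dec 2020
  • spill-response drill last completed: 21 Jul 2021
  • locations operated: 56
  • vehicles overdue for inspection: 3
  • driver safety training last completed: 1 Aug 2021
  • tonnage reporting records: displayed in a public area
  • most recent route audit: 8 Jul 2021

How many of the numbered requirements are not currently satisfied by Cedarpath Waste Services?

3

1. weight-scale calibration 250 days ago vs limit 180 → not met
2. landfill permit verification 106 days ago vs limit 120 → met
3. vehicles overdue for inspection 3 > 2 → not met
4. vehicle leak inspection 668 days ago vs limit 730 → met
5. manifest records present → met
6. condition 'operates a transfer station' does not hold → requirement n/a → met
7. driver safety training 24 days ago vs limit 30 → met
8. spill-response drill 35 days ago vs limit 45 → met
9. route audit 48 days ago vs limit 45 → not met
10. tonnage reporting records present → met
Not met: 3 of 10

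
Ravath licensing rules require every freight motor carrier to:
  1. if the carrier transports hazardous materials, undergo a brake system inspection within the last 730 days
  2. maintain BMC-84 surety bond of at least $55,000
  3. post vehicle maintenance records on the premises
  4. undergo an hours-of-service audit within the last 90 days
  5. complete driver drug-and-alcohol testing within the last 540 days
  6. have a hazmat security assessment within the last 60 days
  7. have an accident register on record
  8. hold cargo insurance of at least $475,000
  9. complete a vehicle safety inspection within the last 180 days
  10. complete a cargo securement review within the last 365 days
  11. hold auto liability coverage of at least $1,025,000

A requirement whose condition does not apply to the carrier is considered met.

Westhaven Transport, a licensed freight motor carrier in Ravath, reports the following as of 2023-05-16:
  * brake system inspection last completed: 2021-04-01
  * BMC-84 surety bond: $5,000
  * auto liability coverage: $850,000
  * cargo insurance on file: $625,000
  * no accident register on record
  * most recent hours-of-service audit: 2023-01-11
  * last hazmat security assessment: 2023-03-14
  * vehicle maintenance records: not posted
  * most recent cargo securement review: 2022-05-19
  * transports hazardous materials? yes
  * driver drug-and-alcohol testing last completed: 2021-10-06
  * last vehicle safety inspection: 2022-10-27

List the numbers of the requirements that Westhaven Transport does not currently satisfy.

1. condition 'transports hazardous materials' holds; brake system inspection 775 days ago vs limit 730 → not met
2. BMC-84 surety bond $5,000 < $55,000 → not met
3. vehicle maintenance records absent → not met
4. hours-of-service audit 125 days ago vs limit 90 → not met
5. driver drug-and-alcohol testing 587 days ago vs limit 540 → not met
6. hazmat security assessment 63 days ago vs limit 60 → not met
7. accident register absent → not met
8. cargo insurance $625,000 ≥ $475,000 → met
9. vehicle safety inspection 201 days ago vs limit 180 → not met
10. cargo securement review 362 days ago vs limit 365 → met
11. auto liability coverage $850,000 < $1,025,000 → not met
Not met: 1, 2, 3, 4, 5, 6, 7, 9, 11

1, 2, 3, 4, 5, 6, 7, 9, 11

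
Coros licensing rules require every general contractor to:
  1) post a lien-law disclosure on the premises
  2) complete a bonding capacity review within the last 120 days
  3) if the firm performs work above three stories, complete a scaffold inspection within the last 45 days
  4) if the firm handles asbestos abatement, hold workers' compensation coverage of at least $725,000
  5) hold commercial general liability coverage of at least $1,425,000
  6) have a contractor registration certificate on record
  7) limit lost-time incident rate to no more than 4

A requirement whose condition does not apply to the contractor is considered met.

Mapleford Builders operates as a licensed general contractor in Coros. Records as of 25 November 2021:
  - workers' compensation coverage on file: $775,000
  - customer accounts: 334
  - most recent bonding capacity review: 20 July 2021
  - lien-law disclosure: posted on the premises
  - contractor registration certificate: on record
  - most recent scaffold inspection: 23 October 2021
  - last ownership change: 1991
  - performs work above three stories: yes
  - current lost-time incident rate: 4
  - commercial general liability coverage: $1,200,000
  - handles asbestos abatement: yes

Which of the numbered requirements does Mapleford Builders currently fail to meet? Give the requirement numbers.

1. lien-law disclosure present → met
2. bonding capacity review 128 days ago vs limit 120 → not met
3. condition 'performs work above three stories' holds; scaffold inspection 33 days ago vs limit 45 → met
4. condition 'handles asbestos abatement' holds; workers' compensation coverage $775,000 ≥ $725,000 → met
5. commercial general liability coverage $1,200,000 < $1,425,000 → not met
6. contractor registration certificate present → met
7. lost-time incident rate 4 ≤ 4 → met
Not met: 2, 5

2, 5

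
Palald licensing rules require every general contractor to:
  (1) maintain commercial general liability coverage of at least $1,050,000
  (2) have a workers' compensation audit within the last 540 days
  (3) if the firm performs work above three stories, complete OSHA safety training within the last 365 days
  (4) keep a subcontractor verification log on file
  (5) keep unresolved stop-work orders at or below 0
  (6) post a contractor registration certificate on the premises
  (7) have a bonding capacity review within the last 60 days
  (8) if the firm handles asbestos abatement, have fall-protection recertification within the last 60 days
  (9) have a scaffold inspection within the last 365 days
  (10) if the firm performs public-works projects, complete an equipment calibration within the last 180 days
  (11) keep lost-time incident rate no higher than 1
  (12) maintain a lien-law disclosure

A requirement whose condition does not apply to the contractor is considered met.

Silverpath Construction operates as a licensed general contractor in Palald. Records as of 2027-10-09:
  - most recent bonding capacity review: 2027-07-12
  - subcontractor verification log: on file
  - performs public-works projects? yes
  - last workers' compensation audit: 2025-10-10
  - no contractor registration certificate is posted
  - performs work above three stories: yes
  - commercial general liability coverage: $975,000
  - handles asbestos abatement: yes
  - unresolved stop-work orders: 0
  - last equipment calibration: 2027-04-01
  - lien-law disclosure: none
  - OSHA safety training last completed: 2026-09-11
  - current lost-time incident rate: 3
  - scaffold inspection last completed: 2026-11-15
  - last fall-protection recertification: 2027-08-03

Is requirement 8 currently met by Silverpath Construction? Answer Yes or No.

No

8. condition 'handles asbestos abatement' holds; fall-protection recertification 67 days ago vs limit 60 → not met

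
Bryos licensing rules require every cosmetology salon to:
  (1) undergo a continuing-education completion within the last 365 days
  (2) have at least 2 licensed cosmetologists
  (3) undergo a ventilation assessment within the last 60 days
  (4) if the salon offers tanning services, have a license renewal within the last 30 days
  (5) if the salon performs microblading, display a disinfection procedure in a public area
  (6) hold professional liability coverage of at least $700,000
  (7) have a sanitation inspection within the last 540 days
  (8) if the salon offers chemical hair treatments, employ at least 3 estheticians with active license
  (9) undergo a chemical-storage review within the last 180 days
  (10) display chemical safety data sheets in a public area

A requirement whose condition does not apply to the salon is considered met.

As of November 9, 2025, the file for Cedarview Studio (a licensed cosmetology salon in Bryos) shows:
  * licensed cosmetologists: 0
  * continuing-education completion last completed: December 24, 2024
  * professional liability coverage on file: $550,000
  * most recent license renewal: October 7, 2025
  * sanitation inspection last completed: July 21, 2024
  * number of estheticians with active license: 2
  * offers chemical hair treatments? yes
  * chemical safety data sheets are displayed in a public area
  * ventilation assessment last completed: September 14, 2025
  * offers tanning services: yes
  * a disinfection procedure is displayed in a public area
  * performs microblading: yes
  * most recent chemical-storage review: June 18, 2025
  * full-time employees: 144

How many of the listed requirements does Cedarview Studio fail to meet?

4

1. continuing-education completion 320 days ago vs limit 365 → met
2. licensed cosmetologists 0 < 2 → not met
3. ventilation assessment 56 days ago vs limit 60 → met
4. condition 'offers tanning services' holds; license renewal 33 days ago vs limit 30 → not met
5. condition 'performs microblading' holds; disinfection procedure present → met
6. professional liability coverage $550,000 < $700,000 → not met
7. sanitation inspection 476 days ago vs limit 540 → met
8. condition 'offers chemical hair treatments' holds; estheticians with active license 2 < 3 → not met
9. chemical-storage review 144 days ago vs limit 180 → met
10. chemical safety data sheets present → met
Not met: 4 of 10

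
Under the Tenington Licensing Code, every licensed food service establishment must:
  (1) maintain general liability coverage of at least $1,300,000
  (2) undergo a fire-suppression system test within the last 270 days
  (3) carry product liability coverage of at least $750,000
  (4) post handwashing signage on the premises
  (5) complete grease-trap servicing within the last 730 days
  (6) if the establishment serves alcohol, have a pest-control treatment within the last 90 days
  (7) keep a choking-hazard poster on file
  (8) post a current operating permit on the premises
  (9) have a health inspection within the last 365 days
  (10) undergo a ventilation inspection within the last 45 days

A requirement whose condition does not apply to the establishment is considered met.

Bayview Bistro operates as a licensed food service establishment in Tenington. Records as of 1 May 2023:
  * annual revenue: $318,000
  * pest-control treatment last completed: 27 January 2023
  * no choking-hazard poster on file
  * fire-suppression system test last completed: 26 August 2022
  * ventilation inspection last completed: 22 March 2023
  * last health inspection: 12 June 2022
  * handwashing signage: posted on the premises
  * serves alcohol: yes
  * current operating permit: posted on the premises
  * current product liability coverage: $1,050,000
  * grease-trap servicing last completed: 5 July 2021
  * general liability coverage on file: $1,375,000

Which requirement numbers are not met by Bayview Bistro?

6, 7

1. general liability coverage $1,375,000 ≥ $1,300,000 → met
2. fire-suppression system test 248 days ago vs limit 270 → met
3. product liability coverage $1,050,000 ≥ $750,000 → met
4. handwashing signage present → met
5. grease-trap servicing 665 days ago vs limit 730 → met
6. condition 'serves alcohol' holds; pest-control treatment 94 days ago vs limit 90 → not met
7. choking-hazard poster absent → not met
8. current operating permit present → met
9. health inspection 323 days ago vs limit 365 → met
10. ventilation inspection 40 days ago vs limit 45 → met
Not met: 6, 7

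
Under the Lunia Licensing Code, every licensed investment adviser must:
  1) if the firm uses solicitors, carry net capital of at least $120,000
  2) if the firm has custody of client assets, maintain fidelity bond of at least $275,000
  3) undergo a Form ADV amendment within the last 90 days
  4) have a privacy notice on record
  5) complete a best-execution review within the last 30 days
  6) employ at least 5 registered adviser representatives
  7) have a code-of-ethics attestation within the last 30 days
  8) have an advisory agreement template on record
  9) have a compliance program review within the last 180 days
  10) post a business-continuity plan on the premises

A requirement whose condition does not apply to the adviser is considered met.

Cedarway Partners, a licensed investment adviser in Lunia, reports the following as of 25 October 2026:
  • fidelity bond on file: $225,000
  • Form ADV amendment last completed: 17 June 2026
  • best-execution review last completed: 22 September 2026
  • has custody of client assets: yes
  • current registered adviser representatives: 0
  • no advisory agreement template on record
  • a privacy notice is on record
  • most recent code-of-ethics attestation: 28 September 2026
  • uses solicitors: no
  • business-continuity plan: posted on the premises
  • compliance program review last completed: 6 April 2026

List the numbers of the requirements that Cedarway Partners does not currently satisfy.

2, 3, 5, 6, 8, 9

1. condition 'uses solicitors' does not hold → requirement n/a → met
2. condition 'has custody of client assets' holds; fidelity bond $225,000 < $275,000 → not met
3. Form ADV amendment 130 days ago vs limit 90 → not met
4. privacy notice present → met
5. best-execution review 33 days ago vs limit 30 → not met
6. registered adviser representatives 0 < 5 → not met
7. code-of-ethics attestation 27 days ago vs limit 30 → met
8. advisory agreement template absent → not met
9. compliance program review 202 days ago vs limit 180 → not met
10. business-continuity plan present → met
Not met: 2, 3, 5, 6, 8, 9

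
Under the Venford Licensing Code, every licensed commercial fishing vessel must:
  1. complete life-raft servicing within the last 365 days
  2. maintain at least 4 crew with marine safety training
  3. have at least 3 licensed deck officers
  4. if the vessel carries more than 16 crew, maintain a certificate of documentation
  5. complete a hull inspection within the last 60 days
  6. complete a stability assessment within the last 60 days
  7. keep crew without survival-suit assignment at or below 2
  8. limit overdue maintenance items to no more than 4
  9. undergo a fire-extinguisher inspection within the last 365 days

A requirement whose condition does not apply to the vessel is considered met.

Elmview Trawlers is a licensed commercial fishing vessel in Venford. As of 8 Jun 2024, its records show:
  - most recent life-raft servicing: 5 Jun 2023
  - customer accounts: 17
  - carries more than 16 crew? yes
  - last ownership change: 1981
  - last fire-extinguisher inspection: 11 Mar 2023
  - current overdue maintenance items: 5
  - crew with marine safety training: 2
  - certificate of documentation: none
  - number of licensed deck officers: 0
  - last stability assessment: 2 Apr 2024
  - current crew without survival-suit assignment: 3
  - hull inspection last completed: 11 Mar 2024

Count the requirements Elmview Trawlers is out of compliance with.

1. life-raft servicing 369 days ago vs limit 365 → not met
2. crew with marine safety training 2 < 4 → not met
3. licensed deck officers 0 < 3 → not met
4. condition 'carries more than 16 crew' holds; certificate of documentation absent → not met
5. hull inspection 89 days ago vs limit 60 → not met
6. stability assessment 67 days ago vs limit 60 → not met
7. crew without survival-suit assignment 3 > 2 → not met
8. overdue maintenance items 5 > 4 → not met
9. fire-extinguisher inspection 455 days ago vs limit 365 → not met
Not met: 9 of 9

9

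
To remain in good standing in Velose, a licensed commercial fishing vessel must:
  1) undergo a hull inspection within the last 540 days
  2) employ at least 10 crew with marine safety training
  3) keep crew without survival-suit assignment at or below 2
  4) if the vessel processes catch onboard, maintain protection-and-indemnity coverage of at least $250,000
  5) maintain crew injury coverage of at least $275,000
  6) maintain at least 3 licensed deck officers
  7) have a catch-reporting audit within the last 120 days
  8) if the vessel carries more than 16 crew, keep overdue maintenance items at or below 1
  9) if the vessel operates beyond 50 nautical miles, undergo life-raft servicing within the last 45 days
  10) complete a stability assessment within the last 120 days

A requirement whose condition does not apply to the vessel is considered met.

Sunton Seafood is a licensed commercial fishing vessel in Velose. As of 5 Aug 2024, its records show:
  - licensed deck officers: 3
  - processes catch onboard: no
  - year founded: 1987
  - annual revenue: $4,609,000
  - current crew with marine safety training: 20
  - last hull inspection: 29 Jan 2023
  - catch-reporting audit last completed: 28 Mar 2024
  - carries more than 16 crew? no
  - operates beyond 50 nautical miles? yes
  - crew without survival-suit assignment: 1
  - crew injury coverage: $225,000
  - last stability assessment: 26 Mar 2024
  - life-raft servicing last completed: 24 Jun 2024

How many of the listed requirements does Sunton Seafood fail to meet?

1. hull inspection 554 days ago vs limit 540 → not met
2. crew with marine safety training 20 ≥ 10 → met
3. crew without survival-suit assignment 1 ≤ 2 → met
4. condition 'processes catch onboard' does not hold → requirement n/a → met
5. crew injury coverage $225,000 < $275,000 → not met
6. licensed deck officers 3 ≥ 3 → met
7. catch-reporting audit 130 days ago vs limit 120 → not met
8. condition 'carries more than 16 crew' does not hold → requirement n/a → met
9. condition 'operates beyond 50 nautical miles' holds; life-raft servicing 42 days ago vs limit 45 → met
10. stability assessment 132 days ago vs limit 120 → not met
Not met: 4 of 10

4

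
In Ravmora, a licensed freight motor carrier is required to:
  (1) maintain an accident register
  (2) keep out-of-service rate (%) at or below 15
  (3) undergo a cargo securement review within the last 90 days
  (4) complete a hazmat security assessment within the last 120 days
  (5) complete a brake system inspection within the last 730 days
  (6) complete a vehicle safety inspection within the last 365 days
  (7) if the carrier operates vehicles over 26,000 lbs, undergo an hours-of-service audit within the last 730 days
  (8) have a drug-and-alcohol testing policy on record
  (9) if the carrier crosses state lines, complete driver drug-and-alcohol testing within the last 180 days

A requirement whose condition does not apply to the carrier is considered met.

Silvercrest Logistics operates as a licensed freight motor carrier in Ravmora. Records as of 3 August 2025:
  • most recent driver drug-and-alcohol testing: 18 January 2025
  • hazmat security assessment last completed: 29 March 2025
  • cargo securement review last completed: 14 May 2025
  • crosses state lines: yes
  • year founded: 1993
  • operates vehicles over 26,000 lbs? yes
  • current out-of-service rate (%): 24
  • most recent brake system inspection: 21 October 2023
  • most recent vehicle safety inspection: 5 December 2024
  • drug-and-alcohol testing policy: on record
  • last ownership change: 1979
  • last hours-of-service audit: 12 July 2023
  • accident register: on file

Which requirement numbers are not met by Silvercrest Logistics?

1. accident register present → met
2. out-of-service rate (%) 24 > 15 → not met
3. cargo securement review 81 days ago vs limit 90 → met
4. hazmat security assessment 127 days ago vs limit 120 → not met
5. brake system inspection 652 days ago vs limit 730 → met
6. vehicle safety inspection 241 days ago vs limit 365 → met
7. condition 'operates vehicles over 26,000 lbs' holds; hours-of-service audit 753 days ago vs limit 730 → not met
8. drug-and-alcohol testing policy present → met
9. condition 'crosses state lines' holds; driver drug-and-alcohol testing 197 days ago vs limit 180 → not met
Not met: 2, 4, 7, 9

2, 4, 7, 9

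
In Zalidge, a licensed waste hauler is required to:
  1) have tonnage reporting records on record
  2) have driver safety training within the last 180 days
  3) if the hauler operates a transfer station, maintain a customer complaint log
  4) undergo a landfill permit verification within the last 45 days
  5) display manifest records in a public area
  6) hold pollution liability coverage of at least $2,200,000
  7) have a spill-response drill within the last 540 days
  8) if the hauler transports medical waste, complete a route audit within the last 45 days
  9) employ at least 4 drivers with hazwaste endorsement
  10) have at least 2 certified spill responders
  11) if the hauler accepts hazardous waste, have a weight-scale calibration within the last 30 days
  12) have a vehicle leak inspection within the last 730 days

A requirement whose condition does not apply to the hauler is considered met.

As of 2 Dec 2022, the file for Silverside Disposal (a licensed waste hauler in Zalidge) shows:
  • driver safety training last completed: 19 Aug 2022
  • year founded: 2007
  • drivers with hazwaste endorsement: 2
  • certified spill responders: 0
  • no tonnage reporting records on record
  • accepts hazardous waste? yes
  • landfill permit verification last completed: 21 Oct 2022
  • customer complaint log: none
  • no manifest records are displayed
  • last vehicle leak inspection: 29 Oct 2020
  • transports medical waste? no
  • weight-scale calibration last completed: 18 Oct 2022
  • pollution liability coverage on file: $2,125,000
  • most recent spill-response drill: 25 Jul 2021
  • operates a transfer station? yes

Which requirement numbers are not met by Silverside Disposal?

1. tonnage reporting records absent → not met
2. driver safety training 105 days ago vs limit 180 → met
3. condition 'operates a transfer station' holds; customer complaint log absent → not met
4. landfill permit verification 42 days ago vs limit 45 → met
5. manifest records absent → not met
6. pollution liability coverage $2,125,000 < $2,200,000 → not met
7. spill-response drill 495 days ago vs limit 540 → met
8. condition 'transports medical waste' does not hold → requirement n/a → met
9. drivers with hazwaste endorsement 2 < 4 → not met
10. certified spill responders 0 < 2 → not met
11. condition 'accepts hazardous waste' holds; weight-scale calibration 45 days ago vs limit 30 → not met
12. vehicle leak inspection 764 days ago vs limit 730 → not met
Not met: 1, 3, 5, 6, 9, 10, 11, 12

1, 3, 5, 6, 9, 10, 11, 12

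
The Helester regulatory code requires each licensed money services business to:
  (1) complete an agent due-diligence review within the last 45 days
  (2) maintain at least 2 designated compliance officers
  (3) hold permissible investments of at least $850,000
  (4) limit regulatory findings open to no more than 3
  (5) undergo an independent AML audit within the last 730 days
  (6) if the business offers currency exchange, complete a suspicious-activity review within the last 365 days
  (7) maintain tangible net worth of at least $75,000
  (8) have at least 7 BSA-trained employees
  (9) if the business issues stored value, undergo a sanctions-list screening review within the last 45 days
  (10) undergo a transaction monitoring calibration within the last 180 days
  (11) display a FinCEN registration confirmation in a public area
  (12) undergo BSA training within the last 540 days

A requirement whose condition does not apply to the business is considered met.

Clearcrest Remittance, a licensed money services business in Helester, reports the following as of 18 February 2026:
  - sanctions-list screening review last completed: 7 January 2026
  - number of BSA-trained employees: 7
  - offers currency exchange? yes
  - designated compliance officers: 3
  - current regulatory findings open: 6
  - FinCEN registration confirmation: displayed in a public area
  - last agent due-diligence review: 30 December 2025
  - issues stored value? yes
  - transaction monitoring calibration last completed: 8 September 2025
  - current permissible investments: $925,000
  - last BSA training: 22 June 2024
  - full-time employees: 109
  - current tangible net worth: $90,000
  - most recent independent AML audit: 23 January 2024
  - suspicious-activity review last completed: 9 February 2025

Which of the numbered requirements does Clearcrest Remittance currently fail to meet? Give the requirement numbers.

1. agent due-diligence review 50 days ago vs limit 45 → not met
2. designated compliance officers 3 ≥ 2 → met
3. permissible investments $925,000 ≥ $850,000 → met
4. regulatory findings open 6 > 3 → not met
5. independent AML audit 757 days ago vs limit 730 → not met
6. condition 'offers currency exchange' holds; suspicious-activity review 374 days ago vs limit 365 → not met
7. tangible net worth $90,000 ≥ $75,000 → met
8. BSA-trained employees 7 ≥ 7 → met
9. condition 'issues stored value' holds; sanctions-list screening review 42 days ago vs limit 45 → met
10. transaction monitoring calibration 163 days ago vs limit 180 → met
11. FinCEN registration confirmation present → met
12. BSA training 606 days ago vs limit 540 → not met
Not met: 1, 4, 5, 6, 12

1, 4, 5, 6, 12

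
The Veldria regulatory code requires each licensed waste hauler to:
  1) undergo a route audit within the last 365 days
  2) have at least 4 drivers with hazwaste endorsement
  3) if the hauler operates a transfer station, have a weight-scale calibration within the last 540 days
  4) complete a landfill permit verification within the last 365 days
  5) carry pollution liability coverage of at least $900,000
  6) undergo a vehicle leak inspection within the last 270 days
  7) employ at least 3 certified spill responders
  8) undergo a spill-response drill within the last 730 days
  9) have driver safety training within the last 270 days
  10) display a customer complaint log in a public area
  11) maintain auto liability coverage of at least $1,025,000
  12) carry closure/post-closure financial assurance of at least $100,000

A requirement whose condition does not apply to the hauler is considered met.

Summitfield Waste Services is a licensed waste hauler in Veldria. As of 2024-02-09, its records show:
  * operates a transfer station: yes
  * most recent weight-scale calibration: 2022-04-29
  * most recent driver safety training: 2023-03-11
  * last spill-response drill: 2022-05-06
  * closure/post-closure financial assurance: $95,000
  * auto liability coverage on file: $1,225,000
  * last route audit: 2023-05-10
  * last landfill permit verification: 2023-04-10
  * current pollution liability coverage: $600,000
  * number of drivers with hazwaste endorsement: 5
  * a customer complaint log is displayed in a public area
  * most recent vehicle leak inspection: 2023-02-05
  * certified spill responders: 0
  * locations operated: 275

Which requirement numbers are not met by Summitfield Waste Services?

1. route audit 275 days ago vs limit 365 → met
2. drivers with hazwaste endorsement 5 ≥ 4 → met
3. condition 'operates a transfer station' holds; weight-scale calibration 651 days ago vs limit 540 → not met
4. landfill permit verification 305 days ago vs limit 365 → met
5. pollution liability coverage $600,000 < $900,000 → not met
6. vehicle leak inspection 369 days ago vs limit 270 → not met
7. certified spill responders 0 < 3 → not met
8. spill-response drill 644 days ago vs limit 730 → met
9. driver safety training 335 days ago vs limit 270 → not met
10. customer complaint log present → met
11. auto liability coverage $1,225,000 ≥ $1,025,000 → met
12. closure/post-closure financial assurance $95,000 < $100,000 → not met
Not met: 3, 5, 6, 7, 9, 12

3, 5, 6, 7, 9, 12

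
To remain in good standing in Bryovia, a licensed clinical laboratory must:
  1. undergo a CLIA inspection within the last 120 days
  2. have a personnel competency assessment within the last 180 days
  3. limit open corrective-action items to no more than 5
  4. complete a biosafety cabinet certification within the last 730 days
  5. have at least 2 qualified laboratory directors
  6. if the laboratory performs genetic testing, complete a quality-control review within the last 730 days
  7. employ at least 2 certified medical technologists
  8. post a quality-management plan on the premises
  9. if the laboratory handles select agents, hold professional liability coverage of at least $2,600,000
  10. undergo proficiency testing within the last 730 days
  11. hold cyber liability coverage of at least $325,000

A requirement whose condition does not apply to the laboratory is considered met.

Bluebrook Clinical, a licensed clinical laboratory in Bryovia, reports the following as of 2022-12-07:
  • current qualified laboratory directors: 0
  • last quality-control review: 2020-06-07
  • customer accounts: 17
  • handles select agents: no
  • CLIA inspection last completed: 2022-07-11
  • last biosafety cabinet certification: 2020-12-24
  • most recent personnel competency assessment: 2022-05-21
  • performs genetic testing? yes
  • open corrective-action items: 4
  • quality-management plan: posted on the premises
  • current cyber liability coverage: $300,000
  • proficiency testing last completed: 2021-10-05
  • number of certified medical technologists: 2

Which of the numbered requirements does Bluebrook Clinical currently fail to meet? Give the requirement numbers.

1, 2, 5, 6, 11

1. CLIA inspection 149 days ago vs limit 120 → not met
2. personnel competency assessment 200 days ago vs limit 180 → not met
3. open corrective-action items 4 ≤ 5 → met
4. biosafety cabinet certification 713 days ago vs limit 730 → met
5. qualified laboratory directors 0 < 2 → not met
6. condition 'performs genetic testing' holds; quality-control review 913 days ago vs limit 730 → not met
7. certified medical technologists 2 ≥ 2 → met
8. quality-management plan present → met
9. condition 'handles select agents' does not hold → requirement n/a → met
10. proficiency testing 428 days ago vs limit 730 → met
11. cyber liability coverage $300,000 < $325,000 → not met
Not met: 1, 2, 5, 6, 11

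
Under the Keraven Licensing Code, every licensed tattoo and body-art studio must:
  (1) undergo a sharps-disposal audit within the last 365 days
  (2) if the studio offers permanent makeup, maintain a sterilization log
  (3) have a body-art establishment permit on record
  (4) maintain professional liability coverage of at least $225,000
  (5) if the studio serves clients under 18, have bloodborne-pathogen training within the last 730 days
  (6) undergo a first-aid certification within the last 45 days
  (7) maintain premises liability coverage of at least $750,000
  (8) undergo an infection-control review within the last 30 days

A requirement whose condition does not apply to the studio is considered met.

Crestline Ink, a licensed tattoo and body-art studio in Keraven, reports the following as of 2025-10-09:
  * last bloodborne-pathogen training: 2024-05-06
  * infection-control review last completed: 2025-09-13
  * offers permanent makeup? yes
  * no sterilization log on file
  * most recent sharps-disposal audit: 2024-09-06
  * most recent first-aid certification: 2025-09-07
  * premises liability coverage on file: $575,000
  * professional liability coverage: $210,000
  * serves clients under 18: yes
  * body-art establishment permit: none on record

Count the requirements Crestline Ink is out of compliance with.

5

1. sharps-disposal audit 398 days ago vs limit 365 → not met
2. condition 'offers permanent makeup' holds; sterilization log absent → not met
3. body-art establishment permit absent → not met
4. professional liability coverage $210,000 < $225,000 → not met
5. condition 'serves clients under 18' holds; bloodborne-pathogen training 521 days ago vs limit 730 → met
6. first-aid certification 32 days ago vs limit 45 → met
7. premises liability coverage $575,000 < $750,000 → not met
8. infection-control review 26 days ago vs limit 30 → met
Not met: 5 of 8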